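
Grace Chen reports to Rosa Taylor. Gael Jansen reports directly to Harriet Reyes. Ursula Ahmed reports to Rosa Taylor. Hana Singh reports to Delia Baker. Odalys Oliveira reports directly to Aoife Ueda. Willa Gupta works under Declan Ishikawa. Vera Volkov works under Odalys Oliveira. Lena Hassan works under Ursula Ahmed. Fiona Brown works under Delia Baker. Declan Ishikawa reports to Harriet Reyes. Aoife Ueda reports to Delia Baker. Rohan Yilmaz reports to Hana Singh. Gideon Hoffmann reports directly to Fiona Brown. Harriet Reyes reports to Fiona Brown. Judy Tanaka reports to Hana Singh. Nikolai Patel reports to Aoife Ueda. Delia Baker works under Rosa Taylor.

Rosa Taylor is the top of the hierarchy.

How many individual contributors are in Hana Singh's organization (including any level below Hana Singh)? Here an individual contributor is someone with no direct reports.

The people in Hana Singh's organization with no one reporting to them are Rohan Yilmaz, Judy Tanaka. That is 2.

2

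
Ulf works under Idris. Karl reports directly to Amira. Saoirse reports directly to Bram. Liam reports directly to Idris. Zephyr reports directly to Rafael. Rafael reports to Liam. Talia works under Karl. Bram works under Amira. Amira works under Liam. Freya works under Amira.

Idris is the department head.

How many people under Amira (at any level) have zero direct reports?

3

The people in Amira's organization with no one reporting to them are Saoirse, Freya, Talia. That is 3.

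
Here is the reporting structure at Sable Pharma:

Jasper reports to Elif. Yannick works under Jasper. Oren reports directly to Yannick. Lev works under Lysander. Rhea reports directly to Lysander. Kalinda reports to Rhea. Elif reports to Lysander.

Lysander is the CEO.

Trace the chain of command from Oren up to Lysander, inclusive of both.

Oren -> Yannick -> Jasper -> Elif -> Lysander

Oren reports to Yannick. Yannick reports to Jasper. Jasper reports to Elif. Elif reports to Lysander. Lysander is at the top.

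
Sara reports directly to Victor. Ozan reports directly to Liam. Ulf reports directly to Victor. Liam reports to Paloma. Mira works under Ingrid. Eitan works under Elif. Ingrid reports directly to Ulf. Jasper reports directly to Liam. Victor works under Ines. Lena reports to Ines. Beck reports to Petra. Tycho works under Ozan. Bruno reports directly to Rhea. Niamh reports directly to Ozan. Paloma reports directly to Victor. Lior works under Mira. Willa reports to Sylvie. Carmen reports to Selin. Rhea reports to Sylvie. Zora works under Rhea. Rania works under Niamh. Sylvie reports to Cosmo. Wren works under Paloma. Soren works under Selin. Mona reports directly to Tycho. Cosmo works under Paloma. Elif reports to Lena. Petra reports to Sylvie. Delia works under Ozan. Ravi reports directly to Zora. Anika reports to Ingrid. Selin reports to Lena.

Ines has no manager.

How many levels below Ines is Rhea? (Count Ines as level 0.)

5

Chain from Rhea up to Ines: Rhea → Sylvie → Cosmo → Paloma → Victor → Ines. That is 5 steps up, so Rhea is 5 levels below Ines.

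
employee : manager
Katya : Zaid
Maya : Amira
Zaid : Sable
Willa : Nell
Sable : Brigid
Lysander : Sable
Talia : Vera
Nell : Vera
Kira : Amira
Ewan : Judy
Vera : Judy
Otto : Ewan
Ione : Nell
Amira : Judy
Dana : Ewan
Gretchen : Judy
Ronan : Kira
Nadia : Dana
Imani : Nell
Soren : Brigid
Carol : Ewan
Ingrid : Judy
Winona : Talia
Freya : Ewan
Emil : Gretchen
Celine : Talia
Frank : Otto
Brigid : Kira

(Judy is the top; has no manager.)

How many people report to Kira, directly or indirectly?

Kira directly manages Brigid, Ronan. Under Brigid: Soren, Sable, Lysander, Zaid, Katya (5). Ronan has no reports. So Kira's organization is 2 direct reports plus everyone under them: 6 + 1 = 7.

7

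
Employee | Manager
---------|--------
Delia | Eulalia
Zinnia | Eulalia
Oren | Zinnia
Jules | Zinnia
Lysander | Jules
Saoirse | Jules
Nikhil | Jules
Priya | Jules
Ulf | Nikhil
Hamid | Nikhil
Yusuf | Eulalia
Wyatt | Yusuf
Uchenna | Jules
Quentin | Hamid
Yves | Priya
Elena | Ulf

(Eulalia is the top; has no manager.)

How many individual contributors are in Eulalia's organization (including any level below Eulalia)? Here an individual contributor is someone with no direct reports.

The people in Eulalia's organization with no one reporting to them are Wyatt, Uchenna, Yves, Quentin, Elena, Saoirse, Lysander, Oren, Delia. That is 9.

9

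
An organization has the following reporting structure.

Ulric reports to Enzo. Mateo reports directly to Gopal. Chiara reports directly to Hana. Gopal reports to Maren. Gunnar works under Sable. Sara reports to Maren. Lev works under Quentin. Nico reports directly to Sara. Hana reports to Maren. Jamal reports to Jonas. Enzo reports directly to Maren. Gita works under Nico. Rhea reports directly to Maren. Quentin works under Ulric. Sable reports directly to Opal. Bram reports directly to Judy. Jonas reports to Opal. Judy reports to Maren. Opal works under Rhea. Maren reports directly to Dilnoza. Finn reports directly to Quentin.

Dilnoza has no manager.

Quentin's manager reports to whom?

Enzo

Quentin reports to Ulric, and Ulric reports to Enzo. So Quentin's skip-level manager is Enzo.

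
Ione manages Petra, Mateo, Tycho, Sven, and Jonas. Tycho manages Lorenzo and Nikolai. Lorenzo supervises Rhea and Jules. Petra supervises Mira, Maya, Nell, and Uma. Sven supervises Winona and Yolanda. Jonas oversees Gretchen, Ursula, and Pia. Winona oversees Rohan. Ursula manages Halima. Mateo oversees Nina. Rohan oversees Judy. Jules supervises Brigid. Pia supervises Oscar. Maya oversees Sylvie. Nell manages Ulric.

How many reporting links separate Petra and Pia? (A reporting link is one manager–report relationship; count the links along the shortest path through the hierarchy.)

Petra is 1 level below Ione, and Pia is 2 levels below Ione (their lowest common manager). The shortest path runs up from Petra to Ione and back down to Pia: 1 + 2 = 3 links.

3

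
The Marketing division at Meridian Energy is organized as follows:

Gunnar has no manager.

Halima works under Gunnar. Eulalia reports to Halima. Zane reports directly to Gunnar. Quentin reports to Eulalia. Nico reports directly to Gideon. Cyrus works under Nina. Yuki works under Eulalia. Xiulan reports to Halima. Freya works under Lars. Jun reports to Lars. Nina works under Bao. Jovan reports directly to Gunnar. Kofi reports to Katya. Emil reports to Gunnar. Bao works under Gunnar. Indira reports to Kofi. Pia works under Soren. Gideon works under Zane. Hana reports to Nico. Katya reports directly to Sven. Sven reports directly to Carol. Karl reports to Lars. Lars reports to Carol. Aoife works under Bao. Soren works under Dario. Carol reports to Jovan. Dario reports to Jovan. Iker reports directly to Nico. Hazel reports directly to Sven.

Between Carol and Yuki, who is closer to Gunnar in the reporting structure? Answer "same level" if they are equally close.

Carol

Carol is 2 levels below Gunnar; Yuki is 3. Carol is higher.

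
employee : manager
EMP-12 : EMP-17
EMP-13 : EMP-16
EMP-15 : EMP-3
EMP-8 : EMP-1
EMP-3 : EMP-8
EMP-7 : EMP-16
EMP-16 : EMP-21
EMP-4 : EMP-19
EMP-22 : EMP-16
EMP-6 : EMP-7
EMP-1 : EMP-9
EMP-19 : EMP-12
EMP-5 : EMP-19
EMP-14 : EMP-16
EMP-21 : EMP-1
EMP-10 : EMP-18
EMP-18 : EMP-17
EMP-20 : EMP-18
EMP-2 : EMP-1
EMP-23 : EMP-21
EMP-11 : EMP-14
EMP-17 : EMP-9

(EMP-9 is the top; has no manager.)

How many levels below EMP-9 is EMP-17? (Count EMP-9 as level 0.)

1

Chain from EMP-17 up to EMP-9: EMP-17 → EMP-9. That is 1 step up, so EMP-17 is 1 level below EMP-9.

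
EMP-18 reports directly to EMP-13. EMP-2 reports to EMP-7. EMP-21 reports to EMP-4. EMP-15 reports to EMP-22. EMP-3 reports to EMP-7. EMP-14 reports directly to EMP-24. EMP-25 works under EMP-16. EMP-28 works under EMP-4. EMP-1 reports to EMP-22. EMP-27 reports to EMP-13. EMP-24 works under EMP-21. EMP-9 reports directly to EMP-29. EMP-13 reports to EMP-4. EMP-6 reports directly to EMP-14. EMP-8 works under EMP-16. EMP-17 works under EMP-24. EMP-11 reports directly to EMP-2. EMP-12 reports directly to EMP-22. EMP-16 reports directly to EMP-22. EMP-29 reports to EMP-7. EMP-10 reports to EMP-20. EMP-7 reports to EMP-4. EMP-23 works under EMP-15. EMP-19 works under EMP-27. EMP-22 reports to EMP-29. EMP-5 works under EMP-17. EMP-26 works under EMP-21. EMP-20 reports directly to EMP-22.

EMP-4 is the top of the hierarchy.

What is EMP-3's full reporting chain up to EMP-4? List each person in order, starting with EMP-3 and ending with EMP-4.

EMP-3 -> EMP-7 -> EMP-4

EMP-3 reports to EMP-7. EMP-7 reports to EMP-4. EMP-4 is at the top.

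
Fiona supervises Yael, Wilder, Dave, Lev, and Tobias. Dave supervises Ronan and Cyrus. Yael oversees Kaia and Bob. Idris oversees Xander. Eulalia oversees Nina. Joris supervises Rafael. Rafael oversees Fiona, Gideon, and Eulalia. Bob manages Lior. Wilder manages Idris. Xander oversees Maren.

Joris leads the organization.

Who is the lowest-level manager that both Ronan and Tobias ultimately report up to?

Fiona

Ronan's chain of managers is Dave, Fiona, Rafael, Joris. Tobias's chain of managers is Fiona, Rafael, Joris. The first manager that appears in both chains is Fiona.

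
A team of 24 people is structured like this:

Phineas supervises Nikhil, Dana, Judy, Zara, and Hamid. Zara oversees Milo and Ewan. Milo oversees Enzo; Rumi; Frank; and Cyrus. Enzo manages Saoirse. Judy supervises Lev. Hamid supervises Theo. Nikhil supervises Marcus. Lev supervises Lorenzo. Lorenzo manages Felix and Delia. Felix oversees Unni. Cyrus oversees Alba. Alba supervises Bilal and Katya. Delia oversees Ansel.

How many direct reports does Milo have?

4

Milo directly manages Enzo, Cyrus, Rumi, Frank. That is 4 direct reports.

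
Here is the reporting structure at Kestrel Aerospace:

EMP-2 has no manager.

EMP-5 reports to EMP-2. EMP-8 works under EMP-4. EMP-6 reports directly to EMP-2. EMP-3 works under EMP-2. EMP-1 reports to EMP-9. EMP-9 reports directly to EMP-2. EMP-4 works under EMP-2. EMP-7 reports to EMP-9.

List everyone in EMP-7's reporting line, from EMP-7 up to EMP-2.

EMP-7 -> EMP-9 -> EMP-2

EMP-7 reports to EMP-9. EMP-9 reports to EMP-2. EMP-2 is at the top.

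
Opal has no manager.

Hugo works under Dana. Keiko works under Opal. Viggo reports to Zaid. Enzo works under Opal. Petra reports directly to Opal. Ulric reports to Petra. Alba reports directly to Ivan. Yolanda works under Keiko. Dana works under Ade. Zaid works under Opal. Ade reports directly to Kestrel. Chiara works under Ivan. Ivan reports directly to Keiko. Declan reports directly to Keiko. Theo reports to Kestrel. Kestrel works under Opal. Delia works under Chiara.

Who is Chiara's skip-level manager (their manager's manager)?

Keiko

Chiara reports to Ivan, and Ivan reports to Keiko. So Chiara's skip-level manager is Keiko.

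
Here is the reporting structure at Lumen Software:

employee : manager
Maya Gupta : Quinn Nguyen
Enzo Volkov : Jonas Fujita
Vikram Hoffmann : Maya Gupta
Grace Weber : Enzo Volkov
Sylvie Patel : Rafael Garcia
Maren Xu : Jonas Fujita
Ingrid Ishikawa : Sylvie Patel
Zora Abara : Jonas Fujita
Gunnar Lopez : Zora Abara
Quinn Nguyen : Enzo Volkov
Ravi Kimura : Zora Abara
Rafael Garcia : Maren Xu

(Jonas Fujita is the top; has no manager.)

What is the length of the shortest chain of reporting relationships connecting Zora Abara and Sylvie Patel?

4

Zora Abara is 1 level below Jonas Fujita, and Sylvie Patel is 3 levels below Jonas Fujita (their lowest common manager). The shortest path runs up from Zora Abara to Jonas Fujita and back down to Sylvie Patel: 1 + 3 = 4 links.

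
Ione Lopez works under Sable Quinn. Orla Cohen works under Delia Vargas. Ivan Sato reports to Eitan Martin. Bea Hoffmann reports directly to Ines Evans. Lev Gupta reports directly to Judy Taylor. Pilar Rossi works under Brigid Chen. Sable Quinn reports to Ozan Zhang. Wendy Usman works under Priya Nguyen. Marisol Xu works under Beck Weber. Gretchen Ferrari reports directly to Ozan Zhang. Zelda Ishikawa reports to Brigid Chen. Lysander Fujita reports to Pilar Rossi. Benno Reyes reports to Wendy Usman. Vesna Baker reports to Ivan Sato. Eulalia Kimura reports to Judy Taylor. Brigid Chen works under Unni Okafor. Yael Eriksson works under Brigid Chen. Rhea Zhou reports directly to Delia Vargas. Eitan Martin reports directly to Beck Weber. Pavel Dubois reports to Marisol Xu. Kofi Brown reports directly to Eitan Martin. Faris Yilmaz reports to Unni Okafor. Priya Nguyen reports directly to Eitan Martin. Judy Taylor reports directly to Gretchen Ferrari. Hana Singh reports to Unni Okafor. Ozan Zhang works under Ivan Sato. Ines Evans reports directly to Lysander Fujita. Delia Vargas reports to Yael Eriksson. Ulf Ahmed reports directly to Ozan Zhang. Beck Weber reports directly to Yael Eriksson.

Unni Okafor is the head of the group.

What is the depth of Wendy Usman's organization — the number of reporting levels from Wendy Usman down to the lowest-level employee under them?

The longest chain under Wendy Usman runs Wendy Usman → Benno Reyes, which is 1 level below Wendy Usman.

1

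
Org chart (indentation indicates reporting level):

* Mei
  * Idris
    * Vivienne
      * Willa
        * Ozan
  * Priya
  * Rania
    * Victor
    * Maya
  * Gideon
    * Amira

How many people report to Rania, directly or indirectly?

Rania directly manages Victor, Maya. Victor has no reports. Maya has no reports. So Rania's organization is 2 direct reports plus everyone under them: 1 + 1 = 2.

2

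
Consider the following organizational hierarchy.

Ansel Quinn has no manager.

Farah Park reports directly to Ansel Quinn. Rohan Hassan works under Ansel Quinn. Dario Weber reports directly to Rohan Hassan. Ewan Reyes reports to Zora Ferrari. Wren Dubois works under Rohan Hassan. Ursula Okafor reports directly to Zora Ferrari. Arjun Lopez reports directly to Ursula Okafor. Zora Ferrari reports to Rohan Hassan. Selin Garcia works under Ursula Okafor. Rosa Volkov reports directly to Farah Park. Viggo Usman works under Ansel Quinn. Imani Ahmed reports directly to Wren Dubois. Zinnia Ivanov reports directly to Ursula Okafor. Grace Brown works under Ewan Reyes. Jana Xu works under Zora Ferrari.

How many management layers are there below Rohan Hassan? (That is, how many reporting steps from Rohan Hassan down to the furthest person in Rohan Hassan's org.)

3

The longest chain under Rohan Hassan runs Rohan Hassan → Zora Ferrari → Ewan Reyes → Grace Brown, which is 3 levels below Rohan Hassan.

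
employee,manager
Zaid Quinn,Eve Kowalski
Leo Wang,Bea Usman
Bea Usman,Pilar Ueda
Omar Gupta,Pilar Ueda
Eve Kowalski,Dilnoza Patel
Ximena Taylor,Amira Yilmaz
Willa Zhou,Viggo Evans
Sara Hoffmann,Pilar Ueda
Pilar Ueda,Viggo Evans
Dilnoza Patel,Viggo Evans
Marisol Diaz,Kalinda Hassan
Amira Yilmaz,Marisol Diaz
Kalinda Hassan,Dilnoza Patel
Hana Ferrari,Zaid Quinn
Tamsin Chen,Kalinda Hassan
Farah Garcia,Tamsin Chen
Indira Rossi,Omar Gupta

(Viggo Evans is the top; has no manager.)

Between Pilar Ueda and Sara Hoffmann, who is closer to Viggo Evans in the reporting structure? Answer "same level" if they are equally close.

Pilar Ueda is 1 level below Viggo Evans; Sara Hoffmann is 2. Pilar Ueda is higher.

Pilar Ueda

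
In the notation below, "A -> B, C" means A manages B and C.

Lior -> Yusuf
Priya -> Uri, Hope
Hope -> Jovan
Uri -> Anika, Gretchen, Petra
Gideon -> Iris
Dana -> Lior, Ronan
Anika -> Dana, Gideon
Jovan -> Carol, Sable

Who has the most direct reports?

Direct-report counts: Priya has 2; Hope has 1; Jovan has 2; Uri has 3; Anika has 2; Gideon has 1; Dana has 2; Lior has 1. The largest is 3, held by Uri.

Uri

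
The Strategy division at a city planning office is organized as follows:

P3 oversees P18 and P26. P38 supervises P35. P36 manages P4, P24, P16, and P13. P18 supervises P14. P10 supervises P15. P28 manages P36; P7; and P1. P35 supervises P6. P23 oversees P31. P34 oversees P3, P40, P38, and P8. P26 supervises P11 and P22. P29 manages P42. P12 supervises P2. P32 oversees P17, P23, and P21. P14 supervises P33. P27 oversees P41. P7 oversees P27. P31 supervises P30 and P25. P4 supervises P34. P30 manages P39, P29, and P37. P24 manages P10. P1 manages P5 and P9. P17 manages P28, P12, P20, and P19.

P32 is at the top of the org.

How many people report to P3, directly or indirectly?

P3 directly manages P18, P26. Under P18: P14, P33 (2). Under P26: P22, P11 (2). So P3's organization is 2 direct reports plus everyone under them: 3 + 3 = 6.

6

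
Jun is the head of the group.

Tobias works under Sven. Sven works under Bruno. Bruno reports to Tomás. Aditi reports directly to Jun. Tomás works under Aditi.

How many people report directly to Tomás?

1

Tomás directly manages Bruno. That is 1 direct report.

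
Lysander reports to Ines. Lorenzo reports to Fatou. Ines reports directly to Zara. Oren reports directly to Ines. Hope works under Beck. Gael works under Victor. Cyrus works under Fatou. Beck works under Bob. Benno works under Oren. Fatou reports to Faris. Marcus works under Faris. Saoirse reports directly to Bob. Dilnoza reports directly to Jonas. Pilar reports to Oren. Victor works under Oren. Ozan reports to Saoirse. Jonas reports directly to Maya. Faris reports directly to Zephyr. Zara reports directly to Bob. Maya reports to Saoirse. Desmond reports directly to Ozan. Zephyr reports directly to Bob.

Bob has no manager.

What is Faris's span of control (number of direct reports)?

2

Faris directly manages Fatou, Marcus. That is 2 direct reports.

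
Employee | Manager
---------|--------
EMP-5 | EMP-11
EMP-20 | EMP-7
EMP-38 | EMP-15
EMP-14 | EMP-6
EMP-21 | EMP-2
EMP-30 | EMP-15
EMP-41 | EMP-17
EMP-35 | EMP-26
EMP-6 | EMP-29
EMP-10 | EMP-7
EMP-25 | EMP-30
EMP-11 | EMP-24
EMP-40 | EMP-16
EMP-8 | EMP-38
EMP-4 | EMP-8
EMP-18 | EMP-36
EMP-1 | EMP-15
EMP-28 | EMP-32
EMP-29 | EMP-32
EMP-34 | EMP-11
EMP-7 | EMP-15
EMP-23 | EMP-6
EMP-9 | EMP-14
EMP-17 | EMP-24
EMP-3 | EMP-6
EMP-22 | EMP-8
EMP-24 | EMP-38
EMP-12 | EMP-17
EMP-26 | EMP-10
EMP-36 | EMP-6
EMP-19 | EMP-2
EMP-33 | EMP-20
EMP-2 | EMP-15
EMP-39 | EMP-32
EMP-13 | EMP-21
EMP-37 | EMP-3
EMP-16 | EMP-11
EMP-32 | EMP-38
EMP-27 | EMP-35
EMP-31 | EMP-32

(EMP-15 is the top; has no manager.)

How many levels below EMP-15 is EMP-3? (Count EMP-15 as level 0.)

Chain from EMP-3 up to EMP-15: EMP-3 → EMP-6 → EMP-29 → EMP-32 → EMP-38 → EMP-15. That is 5 steps up, so EMP-3 is 5 levels below EMP-15.

5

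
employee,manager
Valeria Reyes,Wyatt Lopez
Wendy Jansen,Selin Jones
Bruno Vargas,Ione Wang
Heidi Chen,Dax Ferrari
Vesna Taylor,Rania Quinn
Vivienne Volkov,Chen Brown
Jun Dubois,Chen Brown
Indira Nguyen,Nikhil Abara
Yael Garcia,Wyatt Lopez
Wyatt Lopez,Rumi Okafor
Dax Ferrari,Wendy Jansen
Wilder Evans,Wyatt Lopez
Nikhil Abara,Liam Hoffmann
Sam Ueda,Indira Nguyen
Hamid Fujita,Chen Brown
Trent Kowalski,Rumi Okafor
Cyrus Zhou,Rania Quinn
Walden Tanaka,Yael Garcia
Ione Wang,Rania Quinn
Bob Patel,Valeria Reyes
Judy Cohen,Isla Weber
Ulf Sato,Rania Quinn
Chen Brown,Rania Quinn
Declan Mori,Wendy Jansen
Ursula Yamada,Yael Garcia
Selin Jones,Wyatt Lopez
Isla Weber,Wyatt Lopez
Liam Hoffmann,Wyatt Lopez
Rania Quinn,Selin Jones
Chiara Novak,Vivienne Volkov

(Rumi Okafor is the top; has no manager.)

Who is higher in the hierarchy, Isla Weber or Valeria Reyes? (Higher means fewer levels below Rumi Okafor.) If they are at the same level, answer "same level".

Both Isla Weber and Valeria Reyes are 2 levels below Rumi Okafor.

same level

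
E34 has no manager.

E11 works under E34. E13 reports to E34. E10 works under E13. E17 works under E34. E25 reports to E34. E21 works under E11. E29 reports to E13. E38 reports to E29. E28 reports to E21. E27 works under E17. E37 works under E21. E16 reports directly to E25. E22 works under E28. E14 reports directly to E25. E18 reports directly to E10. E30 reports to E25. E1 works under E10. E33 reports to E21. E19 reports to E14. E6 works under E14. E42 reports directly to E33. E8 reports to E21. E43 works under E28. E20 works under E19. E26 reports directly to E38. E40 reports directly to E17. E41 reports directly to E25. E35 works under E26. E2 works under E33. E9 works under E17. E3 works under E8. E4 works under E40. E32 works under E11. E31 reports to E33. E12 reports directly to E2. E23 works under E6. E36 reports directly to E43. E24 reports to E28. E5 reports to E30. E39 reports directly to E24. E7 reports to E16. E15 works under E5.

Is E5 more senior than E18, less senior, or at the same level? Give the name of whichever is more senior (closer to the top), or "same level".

same level

Both E5 and E18 are 3 levels below E34.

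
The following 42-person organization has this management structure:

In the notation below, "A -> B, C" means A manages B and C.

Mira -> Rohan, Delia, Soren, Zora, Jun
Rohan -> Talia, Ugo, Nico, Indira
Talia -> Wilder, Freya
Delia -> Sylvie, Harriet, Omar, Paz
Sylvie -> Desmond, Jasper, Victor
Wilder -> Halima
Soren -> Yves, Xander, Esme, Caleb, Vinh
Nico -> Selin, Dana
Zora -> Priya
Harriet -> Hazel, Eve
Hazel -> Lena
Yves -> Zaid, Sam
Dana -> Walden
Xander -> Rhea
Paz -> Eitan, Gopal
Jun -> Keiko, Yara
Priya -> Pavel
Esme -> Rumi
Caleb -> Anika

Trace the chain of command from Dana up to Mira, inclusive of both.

Dana -> Nico -> Rohan -> Mira

Dana reports to Nico. Nico reports to Rohan. Rohan reports to Mira. Mira is at the top.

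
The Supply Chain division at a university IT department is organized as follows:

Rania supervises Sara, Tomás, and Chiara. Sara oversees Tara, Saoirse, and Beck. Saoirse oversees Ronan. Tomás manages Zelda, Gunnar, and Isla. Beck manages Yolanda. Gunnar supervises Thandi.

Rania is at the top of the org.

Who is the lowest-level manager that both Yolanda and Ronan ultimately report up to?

Sara

Yolanda's chain of managers is Beck, Sara, Rania. Ronan's chain of managers is Saoirse, Sara, Rania. The first manager that appears in both chains is Sara.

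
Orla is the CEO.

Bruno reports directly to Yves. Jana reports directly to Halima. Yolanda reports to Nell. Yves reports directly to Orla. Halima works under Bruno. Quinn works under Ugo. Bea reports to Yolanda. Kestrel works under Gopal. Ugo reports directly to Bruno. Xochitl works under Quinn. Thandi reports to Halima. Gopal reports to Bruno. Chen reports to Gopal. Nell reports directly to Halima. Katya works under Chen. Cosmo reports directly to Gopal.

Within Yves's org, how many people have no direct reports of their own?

7

The people in Yves's organization with no one reporting to them are Xochitl, Cosmo, Katya, Kestrel, Thandi, Jana, Bea. That is 7.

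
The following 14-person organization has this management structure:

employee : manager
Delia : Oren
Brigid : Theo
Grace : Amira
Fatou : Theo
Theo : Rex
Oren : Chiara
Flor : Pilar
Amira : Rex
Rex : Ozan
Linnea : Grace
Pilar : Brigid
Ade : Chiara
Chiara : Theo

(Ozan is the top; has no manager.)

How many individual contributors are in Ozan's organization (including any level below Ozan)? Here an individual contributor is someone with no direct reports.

The people in Ozan's organization with no one reporting to them are Linnea, Fatou, Ade, Delia, Flor. That is 5.

5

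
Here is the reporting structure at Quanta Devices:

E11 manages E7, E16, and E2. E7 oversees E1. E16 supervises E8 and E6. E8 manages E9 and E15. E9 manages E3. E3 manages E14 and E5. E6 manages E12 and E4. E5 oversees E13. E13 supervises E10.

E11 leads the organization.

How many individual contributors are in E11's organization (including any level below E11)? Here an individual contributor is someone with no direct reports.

7

The people in E11's organization with no one reporting to them are E2, E4, E12, E15, E14, E10, E1. That is 7.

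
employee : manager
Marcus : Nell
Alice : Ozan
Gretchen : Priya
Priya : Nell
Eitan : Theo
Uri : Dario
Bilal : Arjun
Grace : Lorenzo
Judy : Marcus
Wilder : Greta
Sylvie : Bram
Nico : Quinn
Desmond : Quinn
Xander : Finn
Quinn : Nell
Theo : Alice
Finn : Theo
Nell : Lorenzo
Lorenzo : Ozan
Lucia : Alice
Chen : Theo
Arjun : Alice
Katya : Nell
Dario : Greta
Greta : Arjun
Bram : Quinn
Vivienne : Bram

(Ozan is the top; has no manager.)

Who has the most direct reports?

Nell

Direct-report counts: Ozan has 2; Lorenzo has 2; Nell has 4; Priya has 1; Quinn has 3; Bram has 2; Marcus has 1; Alice has 3; Arjun has 2; Greta has 2; Dario has 1; Theo has 3; Finn has 1. The largest is 4, held by Nell.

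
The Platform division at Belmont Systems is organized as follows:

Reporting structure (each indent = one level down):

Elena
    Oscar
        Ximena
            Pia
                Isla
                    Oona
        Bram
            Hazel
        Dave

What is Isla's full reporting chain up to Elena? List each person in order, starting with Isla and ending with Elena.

Isla reports to Pia. Pia reports to Ximena. Ximena reports to Oscar. Oscar reports to Elena. Elena is at the top.

Isla -> Pia -> Ximena -> Oscar -> Elena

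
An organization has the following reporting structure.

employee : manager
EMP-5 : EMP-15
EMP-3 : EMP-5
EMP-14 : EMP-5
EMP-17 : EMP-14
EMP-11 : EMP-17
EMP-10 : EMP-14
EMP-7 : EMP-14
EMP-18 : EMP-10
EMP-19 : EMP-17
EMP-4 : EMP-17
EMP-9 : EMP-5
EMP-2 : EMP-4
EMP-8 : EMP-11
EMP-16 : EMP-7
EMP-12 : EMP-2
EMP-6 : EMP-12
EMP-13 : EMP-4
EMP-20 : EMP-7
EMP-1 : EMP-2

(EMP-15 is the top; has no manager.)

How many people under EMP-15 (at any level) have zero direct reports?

The people in EMP-15's organization with no one reporting to them are EMP-9, EMP-20, EMP-16, EMP-18, EMP-13, EMP-1, EMP-6, EMP-19, EMP-8, EMP-3. That is 10.

10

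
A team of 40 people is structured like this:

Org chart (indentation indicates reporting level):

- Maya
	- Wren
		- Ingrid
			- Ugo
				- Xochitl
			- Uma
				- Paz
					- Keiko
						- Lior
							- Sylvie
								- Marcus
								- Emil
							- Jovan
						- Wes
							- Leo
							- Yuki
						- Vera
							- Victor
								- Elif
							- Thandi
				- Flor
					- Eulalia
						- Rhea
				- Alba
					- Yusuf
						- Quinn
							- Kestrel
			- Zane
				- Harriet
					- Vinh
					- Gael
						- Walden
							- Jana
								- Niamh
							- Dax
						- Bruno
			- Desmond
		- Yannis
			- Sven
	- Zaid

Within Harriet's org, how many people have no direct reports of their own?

4

The people in Harriet's organization with no one reporting to them are Bruno, Dax, Niamh, Vinh. That is 4.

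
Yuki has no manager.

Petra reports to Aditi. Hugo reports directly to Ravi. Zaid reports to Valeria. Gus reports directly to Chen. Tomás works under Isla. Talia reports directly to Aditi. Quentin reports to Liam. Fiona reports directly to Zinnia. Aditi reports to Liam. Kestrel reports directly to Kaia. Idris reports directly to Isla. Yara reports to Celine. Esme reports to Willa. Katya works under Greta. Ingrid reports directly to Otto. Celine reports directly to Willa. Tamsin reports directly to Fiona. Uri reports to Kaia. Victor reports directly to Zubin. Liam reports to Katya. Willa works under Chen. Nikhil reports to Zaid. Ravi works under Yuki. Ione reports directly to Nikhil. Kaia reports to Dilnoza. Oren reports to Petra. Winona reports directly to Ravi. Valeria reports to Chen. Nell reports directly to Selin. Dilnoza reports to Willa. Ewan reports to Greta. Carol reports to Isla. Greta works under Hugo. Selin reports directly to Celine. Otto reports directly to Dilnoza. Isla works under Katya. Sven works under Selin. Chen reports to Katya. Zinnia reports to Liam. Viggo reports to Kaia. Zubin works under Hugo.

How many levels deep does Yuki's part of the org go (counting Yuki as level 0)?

9

The longest chain under Yuki runs Yuki → Ravi → Hugo → Greta → Katya → Chen → Willa → Celine → Selin → Sven, which is 9 levels below Yuki.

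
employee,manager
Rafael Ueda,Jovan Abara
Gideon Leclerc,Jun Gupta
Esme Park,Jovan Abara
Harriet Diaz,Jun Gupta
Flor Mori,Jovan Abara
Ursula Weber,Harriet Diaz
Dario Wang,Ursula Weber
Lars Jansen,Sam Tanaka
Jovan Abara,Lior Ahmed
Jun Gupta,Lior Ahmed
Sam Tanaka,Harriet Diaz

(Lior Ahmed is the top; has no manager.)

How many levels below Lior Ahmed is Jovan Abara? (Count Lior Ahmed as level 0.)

Chain from Jovan Abara up to Lior Ahmed: Jovan Abara → Lior Ahmed. That is 1 step up, so Jovan Abara is 1 level below Lior Ahmed.

1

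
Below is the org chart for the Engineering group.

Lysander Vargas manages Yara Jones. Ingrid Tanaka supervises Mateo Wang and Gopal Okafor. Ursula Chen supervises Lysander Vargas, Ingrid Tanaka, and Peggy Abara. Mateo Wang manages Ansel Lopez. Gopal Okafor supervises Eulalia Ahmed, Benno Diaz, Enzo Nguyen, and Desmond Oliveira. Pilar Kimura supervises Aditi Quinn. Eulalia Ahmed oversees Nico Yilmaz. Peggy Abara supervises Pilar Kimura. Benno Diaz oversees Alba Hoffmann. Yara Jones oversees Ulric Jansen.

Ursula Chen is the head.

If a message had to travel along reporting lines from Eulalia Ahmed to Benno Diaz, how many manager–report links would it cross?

Eulalia Ahmed is 1 level below Gopal Okafor, and Benno Diaz is 1 level below Gopal Okafor (their lowest common manager). The shortest path runs up from Eulalia Ahmed to Gopal Okafor and back down to Benno Diaz: 1 + 1 = 2 links.

2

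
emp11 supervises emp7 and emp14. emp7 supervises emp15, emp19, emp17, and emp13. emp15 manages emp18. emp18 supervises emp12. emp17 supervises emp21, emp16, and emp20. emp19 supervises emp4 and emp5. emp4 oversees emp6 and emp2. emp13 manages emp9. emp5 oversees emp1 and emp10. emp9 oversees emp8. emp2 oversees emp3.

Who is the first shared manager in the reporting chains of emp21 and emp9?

emp7

emp21's chain of managers is emp17, emp7, emp11. emp9's chain of managers is emp13, emp7, emp11. The first manager that appears in both chains is emp7.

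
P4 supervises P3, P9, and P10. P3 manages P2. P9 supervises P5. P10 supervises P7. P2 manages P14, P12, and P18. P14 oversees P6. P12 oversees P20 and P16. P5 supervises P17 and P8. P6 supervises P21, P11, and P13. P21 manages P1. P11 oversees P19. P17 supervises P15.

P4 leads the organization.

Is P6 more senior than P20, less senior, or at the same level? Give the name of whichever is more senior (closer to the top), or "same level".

same level

Both P6 and P20 are 4 levels below P4.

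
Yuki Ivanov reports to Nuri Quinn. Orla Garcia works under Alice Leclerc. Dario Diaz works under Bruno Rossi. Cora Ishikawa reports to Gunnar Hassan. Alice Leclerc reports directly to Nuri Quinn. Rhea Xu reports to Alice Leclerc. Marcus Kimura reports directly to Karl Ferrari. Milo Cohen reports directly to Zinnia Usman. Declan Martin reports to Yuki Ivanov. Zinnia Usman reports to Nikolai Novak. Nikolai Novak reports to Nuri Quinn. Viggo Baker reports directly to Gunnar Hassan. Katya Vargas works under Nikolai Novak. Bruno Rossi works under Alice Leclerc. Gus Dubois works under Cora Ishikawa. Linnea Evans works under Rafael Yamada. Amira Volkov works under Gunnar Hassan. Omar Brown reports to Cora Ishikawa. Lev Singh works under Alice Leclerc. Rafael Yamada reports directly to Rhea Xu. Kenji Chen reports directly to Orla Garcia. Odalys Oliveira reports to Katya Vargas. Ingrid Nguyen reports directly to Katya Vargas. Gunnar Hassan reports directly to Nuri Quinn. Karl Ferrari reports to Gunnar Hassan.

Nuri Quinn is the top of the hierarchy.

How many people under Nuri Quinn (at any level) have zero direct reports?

The people in Nuri Quinn's organization with no one reporting to them are Declan Martin, Marcus Kimura, Viggo Baker, Amira Volkov, Omar Brown, Gus Dubois, Linnea Evans, Lev Singh, Kenji Chen, Dario Diaz, Milo Cohen, Ingrid Nguyen, Odalys Oliveira. That is 13.

13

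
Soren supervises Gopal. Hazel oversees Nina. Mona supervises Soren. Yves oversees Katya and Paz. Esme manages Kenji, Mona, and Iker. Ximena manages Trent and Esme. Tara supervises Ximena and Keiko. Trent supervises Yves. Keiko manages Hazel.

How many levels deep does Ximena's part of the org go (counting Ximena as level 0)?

4

The longest chain under Ximena runs Ximena → Esme → Mona → Soren → Gopal, which is 4 levels below Ximena.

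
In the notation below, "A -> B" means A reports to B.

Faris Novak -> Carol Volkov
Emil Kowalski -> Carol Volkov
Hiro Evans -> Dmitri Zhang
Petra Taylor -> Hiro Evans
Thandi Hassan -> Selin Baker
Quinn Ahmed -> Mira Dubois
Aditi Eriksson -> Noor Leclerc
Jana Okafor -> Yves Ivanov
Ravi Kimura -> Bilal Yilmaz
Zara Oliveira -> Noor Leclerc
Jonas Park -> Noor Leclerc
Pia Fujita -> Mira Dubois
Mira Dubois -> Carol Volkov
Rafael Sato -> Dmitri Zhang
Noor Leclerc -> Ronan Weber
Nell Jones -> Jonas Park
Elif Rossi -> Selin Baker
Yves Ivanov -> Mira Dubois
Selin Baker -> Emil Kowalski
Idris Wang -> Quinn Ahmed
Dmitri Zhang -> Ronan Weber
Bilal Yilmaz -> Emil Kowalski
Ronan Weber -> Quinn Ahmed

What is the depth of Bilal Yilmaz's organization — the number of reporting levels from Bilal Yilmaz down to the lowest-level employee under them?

1

The longest chain under Bilal Yilmaz runs Bilal Yilmaz → Ravi Kimura, which is 1 level below Bilal Yilmaz.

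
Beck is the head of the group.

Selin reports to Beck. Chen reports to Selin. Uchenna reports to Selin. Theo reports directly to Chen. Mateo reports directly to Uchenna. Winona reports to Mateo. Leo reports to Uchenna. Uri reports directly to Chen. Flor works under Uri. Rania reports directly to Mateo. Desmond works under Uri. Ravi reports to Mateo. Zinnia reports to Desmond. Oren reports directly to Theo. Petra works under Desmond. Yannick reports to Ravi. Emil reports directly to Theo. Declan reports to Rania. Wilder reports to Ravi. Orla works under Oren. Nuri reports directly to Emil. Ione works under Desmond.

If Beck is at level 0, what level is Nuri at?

Chain from Nuri up to Beck: Nuri → Emil → Theo → Chen → Selin → Beck. That is 5 steps up, so Nuri is 5 levels below Beck.

5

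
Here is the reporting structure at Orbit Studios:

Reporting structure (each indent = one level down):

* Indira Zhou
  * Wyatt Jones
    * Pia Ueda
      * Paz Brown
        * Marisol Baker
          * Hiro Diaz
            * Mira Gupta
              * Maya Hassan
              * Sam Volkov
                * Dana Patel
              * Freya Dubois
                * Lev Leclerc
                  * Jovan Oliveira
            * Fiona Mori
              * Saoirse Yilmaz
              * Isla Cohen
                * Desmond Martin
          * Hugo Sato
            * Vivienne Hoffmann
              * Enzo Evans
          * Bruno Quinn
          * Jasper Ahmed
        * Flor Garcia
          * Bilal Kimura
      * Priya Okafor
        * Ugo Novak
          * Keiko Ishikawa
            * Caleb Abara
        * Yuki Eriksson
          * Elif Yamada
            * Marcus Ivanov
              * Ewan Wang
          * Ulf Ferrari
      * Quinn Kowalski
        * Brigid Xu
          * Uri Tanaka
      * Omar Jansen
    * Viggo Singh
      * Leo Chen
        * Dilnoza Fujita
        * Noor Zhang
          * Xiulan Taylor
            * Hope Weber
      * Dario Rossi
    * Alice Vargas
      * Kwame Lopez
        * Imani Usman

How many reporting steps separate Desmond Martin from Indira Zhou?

8

Chain from Desmond Martin up to Indira Zhou: Desmond Martin → Isla Cohen → Fiona Mori → Hiro Diaz → Marisol Baker → Paz Brown → Pia Ueda → Wyatt Jones → Indira Zhou. That is 8 steps up, so Desmond Martin is 8 levels below Indira Zhou.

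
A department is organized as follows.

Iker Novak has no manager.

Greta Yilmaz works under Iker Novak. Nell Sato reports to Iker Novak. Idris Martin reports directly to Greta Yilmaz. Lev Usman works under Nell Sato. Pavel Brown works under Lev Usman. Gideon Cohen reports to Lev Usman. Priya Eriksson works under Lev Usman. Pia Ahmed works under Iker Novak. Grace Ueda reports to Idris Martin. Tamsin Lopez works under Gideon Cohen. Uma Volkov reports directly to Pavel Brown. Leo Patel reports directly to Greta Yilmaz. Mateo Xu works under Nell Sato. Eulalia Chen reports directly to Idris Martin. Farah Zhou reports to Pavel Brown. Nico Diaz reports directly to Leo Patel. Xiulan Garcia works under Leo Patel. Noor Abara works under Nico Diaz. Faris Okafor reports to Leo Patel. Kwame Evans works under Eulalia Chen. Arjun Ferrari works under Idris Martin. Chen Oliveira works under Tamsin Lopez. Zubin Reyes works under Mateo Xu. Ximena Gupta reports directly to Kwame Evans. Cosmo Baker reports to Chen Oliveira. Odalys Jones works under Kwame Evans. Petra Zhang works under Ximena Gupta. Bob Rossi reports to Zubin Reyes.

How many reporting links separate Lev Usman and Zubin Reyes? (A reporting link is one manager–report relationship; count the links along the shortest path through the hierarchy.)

Lev Usman is 1 level below Nell Sato, and Zubin Reyes is 2 levels below Nell Sato (their lowest common manager). The shortest path runs up from Lev Usman to Nell Sato and back down to Zubin Reyes: 1 + 2 = 3 links.

3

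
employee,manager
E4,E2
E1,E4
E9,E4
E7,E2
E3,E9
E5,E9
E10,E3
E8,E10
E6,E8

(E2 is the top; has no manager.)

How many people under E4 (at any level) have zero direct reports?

The people in E4's organization with no one reporting to them are E5, E6, E1. That is 3.

3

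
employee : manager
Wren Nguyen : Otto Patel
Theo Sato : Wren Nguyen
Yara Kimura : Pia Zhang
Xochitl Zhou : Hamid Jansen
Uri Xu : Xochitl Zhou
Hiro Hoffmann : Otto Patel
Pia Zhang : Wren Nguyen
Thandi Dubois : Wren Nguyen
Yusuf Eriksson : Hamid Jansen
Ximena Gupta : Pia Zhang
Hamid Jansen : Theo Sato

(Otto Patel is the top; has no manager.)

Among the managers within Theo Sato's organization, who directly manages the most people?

Hamid Jansen

Direct-report counts within Theo Sato's organization: Theo Sato has 1; Hamid Jansen has 2; Xochitl Zhou has 1. The largest is 2, held by Hamid Jansen.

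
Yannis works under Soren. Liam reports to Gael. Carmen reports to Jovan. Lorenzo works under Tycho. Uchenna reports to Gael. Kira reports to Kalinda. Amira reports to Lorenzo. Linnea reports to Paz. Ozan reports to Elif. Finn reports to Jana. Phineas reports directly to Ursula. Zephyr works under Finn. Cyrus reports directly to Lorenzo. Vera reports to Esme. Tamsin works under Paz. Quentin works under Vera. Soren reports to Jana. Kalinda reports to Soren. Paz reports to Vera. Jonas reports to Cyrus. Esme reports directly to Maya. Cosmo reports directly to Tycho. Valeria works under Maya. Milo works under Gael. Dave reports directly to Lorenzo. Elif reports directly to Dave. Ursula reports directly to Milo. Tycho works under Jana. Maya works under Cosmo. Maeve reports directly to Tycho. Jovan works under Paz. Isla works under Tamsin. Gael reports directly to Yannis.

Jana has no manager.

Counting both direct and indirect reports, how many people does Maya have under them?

Maya directly manages Esme, Valeria. Under Esme: Vera, Quentin, Paz, Linnea, Tamsin, Isla, Jovan, Carmen (8). Valeria has no reports. So Maya's organization is 2 direct reports plus everyone under them: 9 + 1 = 10.

10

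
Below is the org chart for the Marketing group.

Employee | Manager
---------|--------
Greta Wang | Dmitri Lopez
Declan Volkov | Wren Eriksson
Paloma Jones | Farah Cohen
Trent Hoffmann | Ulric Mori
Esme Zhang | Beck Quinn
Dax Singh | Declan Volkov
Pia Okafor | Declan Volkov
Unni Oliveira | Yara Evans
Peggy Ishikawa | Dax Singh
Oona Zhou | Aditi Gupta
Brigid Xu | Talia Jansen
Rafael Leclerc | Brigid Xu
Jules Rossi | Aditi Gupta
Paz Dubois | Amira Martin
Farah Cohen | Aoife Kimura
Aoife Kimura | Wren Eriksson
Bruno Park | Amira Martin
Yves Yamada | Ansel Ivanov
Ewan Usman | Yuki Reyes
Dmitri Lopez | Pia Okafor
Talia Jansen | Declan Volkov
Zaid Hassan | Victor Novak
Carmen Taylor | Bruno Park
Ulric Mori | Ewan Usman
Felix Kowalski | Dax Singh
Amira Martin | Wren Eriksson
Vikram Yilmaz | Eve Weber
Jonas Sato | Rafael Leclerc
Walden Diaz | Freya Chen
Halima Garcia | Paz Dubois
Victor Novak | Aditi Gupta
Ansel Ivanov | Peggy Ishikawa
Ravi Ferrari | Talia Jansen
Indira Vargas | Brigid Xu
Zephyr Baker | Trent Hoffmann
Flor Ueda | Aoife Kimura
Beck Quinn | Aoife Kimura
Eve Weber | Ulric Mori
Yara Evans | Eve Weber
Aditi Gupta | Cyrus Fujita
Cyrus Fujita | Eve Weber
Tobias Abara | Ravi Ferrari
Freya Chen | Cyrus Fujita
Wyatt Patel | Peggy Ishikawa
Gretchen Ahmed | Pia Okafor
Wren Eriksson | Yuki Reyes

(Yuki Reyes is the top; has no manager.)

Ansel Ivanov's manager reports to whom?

Dax Singh

Ansel Ivanov reports to Peggy Ishikawa, and Peggy Ishikawa reports to Dax Singh. So Ansel Ivanov's skip-level manager is Dax Singh.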